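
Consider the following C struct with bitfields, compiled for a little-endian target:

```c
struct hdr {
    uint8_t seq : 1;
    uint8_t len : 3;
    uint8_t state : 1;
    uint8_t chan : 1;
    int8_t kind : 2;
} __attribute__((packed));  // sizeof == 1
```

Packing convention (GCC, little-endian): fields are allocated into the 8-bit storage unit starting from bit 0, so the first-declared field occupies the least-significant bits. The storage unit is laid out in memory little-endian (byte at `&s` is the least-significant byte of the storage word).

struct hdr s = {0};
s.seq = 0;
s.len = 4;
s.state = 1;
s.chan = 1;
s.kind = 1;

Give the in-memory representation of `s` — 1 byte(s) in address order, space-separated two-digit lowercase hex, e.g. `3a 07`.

78

seq:1 = 0 → 0x0 << 0 → word 0x00
len:3 = 4 → 0x4 << 1 → word 0x08
state:1 = 1 → 0x1 << 4 → word 0x18
chan:1 = 1 → 0x1 << 5 → word 0x38
kind:2 = 1 → 0x1 << 6 → word 0x78
word = 0x78 → little-endian bytes:
  [0]=0x78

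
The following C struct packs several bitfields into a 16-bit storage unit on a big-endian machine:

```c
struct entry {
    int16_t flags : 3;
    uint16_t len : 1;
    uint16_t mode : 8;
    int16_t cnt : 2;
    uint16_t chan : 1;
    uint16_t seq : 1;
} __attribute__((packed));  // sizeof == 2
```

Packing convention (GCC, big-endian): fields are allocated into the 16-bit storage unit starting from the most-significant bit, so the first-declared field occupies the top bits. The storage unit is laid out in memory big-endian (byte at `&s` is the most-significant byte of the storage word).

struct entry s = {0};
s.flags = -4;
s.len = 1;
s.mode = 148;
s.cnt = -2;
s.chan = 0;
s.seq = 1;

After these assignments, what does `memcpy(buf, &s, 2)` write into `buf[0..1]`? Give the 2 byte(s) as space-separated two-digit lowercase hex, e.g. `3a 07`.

99 49

flags:3 = -4 → 0x4 << 13 → word 0x8000
len:1 = 1 → 0x1 << 12 → word 0x9000
mode:8 = 148 → 0x94 << 4 → word 0x9940
cnt:2 = -2 → 0x2 << 2 → word 0x9948
chan:1 = 0 → 0x0 << 1 → word 0x9948
seq:1 = 1 → 0x1 << 0 → word 0x9949
word = 0x9949 → big-endian bytes:
  [0]=0x99  [1]=0x49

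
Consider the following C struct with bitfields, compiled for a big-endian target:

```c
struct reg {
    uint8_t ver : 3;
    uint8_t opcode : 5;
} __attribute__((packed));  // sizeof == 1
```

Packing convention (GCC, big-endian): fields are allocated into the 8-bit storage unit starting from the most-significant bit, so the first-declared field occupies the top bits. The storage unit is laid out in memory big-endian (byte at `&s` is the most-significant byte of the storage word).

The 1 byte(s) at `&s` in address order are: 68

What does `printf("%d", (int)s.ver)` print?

[0]=0x68 (big-endian) → word 0x68
ver [5+:3] = (word>>5) & 0x7 = 3  ←
opcode [0+:5] = (word>>0) & 0x1f = 8

3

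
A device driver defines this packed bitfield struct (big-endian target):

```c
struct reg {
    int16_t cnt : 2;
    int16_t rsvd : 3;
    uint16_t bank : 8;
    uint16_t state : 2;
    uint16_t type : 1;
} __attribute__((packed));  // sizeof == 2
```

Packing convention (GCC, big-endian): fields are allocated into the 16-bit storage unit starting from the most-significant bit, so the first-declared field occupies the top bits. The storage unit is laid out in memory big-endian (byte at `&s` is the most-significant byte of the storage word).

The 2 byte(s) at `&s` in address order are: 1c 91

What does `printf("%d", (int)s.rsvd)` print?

3

[0]=0x1c [1]=0x91 (big-endian) → word 0x1c91
cnt [14+:2] = (word>>14) & 0x3 = 0
rsvd [11+:3] = (word>>11) & 0x7 = 3  ←
bank [3+:8] = (word>>3) & 0xff = 146
state [1+:2] = (word>>1) & 0x3 = 0
type [0+:1] = (word>>0) & 0x1 = 1
rsvd signed 3b, MSB=0: value = 3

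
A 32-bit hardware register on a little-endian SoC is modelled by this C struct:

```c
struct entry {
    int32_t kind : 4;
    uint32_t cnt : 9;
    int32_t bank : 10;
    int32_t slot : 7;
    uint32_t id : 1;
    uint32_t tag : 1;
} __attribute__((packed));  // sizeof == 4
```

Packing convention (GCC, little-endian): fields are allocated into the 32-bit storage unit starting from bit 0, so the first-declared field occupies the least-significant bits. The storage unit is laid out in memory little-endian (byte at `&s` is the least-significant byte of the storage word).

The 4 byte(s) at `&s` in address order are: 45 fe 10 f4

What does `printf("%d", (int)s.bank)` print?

[0]=0x45 [1]=0xfe [2]=0x10 [3]=0xf4 (little-endian) → word 0xf410fe45
kind:4 @ bit 0 → (0xf410fe45>>0)&0xf = 0x5
cnt:9 @ bit 4 → (0xf410fe45>>4)&0x1ff = 0x1e4
bank:10 @ bit 13 → (0xf410fe45>>13)&0x3ff = 0x87  ←
slot:7 @ bit 23 → (0xf410fe45>>23)&0x7f = 0x68
id:1 @ bit 30 → (0xf410fe45>>30)&0x1 = 0x1
tag:1 @ bit 31 → (0xf410fe45>>31)&0x1 = 0x1
bank signed 10b, MSB=0: value = 135

135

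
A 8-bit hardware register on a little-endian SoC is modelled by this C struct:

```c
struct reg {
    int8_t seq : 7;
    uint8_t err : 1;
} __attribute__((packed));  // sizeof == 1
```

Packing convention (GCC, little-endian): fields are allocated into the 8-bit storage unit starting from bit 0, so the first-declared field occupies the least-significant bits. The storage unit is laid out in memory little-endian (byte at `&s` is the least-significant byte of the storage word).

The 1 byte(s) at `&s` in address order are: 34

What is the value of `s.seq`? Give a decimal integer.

52

[0]=0x34 (little-endian) → word 0x34
seq:7 @ bit 0 → (0x34>>0)&0x7f = 0x34  ←
err:1 @ bit 7 → (0x34>>7)&0x1 = 0x0
seq signed 7b, MSB=0: value = 52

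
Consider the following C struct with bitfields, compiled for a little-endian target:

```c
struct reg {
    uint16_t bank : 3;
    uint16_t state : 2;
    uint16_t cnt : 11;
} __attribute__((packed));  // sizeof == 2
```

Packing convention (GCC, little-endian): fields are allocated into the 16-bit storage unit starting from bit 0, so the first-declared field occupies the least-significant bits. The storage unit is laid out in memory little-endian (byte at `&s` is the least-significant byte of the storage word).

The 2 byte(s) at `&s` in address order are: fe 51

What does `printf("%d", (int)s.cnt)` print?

[0]=0xfe [1]=0x51 (little-endian) → word 0x51fe
bank [0+:3] = (word>>0) & 0x7 = 6
state [3+:2] = (word>>3) & 0x3 = 3
cnt [5+:11] = (word>>5) & 0x7ff = 655  ←

655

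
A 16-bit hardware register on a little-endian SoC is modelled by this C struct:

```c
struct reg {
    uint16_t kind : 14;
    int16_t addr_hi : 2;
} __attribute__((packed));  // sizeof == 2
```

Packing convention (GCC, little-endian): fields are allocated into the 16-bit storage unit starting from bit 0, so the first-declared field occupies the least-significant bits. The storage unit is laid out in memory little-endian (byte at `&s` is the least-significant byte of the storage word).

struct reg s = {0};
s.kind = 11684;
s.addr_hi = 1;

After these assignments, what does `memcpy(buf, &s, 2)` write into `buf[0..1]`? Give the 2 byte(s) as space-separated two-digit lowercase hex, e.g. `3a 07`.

a4 6d

kind (14b) val=11684 bits=0x2da4 at bit 0: 0x2da4
addr_hi (2b) val=1 bits=0x1 at bit 14: 0x6da4
word = 0x6da4 → little-endian bytes:
  [0]=0xa4  [1]=0x6d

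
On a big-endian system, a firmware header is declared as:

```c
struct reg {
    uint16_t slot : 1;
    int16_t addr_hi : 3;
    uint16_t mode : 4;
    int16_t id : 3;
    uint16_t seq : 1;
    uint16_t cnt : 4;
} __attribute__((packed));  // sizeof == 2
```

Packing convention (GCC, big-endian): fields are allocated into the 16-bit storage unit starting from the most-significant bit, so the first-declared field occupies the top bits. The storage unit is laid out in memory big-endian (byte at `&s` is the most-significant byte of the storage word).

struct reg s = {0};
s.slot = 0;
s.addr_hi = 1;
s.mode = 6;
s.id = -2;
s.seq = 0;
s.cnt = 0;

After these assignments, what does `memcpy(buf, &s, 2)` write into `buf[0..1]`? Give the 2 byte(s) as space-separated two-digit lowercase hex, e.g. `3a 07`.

16 c0

slot:1 = 0 → 0x0 << 15 → word 0x0000
addr_hi:3 = 1 → 0x1 << 12 → word 0x1000
mode:4 = 6 → 0x6 << 8 → word 0x1600
id:3 = -2 → 0x6 << 5 → word 0x16c0
seq:1 = 0 → 0x0 << 4 → word 0x16c0
cnt:4 = 0 → 0x0 << 0 → word 0x16c0
word = 0x16c0 → big-endian bytes:
  [0]=0x16  [1]=0xc0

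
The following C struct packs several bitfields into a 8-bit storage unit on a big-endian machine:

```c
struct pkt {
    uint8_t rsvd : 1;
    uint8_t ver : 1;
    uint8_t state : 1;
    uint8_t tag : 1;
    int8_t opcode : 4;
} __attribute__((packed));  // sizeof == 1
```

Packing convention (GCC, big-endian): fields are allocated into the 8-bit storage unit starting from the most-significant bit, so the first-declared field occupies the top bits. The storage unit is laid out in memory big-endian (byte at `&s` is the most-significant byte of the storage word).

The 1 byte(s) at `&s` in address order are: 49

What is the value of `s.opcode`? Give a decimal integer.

-7

[0]=0x49 (big-endian) → word 0x49
rsvd [7+:1] = (word>>7) & 0x1 = 0
ver [6+:1] = (word>>6) & 0x1 = 1
state [5+:1] = (word>>5) & 0x1 = 0
tag [4+:1] = (word>>4) & 0x1 = 0
opcode [0+:4] = (word>>0) & 0xf = 9  ←
opcode signed 4b, MSB=1: 9 - 16 = -7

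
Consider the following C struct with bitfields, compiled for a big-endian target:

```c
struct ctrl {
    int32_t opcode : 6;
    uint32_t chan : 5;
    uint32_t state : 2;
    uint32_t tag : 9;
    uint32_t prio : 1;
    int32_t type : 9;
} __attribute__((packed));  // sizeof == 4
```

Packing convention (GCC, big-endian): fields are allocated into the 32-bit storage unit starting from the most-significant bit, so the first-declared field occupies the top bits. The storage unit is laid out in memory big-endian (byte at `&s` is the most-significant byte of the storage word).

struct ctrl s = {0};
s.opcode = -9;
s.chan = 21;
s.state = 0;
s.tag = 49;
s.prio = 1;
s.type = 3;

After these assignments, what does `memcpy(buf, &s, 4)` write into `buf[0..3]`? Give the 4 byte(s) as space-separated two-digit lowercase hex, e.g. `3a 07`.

opcode:6 = -9 → 0x37 << 26 → word 0xdc000000
chan:5 = 21 → 0x15 << 21 → word 0xdea00000
state:2 = 0 → 0x0 << 19 → word 0xdea00000
tag:9 = 49 → 0x31 << 10 → word 0xdea0c400
prio:1 = 1 → 0x1 << 9 → word 0xdea0c600
type:9 = 3 → 0x3 << 0 → word 0xdea0c603
word = 0xdea0c603 → big-endian bytes:
  [0]=0xde  [1]=0xa0  [2]=0xc6  [3]=0x03

de a0 c6 03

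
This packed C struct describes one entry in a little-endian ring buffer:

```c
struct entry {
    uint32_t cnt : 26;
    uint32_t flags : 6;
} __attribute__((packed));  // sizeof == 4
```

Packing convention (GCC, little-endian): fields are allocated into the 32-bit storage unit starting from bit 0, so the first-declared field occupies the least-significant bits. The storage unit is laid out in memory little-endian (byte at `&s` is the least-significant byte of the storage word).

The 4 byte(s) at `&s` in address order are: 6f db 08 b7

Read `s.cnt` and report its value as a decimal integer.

50912111

[0]=0x6f [1]=0xdb [2]=0x08 [3]=0xb7 (little-endian) → word 0xb708db6f
cnt [0+:26] = (word>>0) & 0x3ffffff = 50912111  ←
flags [26+:6] = (word>>26) & 0x3f = 45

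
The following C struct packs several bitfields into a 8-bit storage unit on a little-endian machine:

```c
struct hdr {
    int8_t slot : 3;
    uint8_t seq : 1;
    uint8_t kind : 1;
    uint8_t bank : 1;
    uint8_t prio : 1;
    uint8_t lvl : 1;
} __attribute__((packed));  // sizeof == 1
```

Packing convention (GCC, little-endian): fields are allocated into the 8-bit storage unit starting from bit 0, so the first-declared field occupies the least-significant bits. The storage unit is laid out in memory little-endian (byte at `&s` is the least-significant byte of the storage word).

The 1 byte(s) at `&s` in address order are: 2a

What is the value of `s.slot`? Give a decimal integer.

2

[0]=0x2a (little-endian) → word 0x2a
slot [0+:3] = (word>>0) & 0x7 = 2  ←
seq [3+:1] = (word>>3) & 0x1 = 1
kind [4+:1] = (word>>4) & 0x1 = 0
bank [5+:1] = (word>>5) & 0x1 = 1
prio [6+:1] = (word>>6) & 0x1 = 0
lvl [7+:1] = (word>>7) & 0x1 = 0
slot signed 3b, MSB=0: value = 2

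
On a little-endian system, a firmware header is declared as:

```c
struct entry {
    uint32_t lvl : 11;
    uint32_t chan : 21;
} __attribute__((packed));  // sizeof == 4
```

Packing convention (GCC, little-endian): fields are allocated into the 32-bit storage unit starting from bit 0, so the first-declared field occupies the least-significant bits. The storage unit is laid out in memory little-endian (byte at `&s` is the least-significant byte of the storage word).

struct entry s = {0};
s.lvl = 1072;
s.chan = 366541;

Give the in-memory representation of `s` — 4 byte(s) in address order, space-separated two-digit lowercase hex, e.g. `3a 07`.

30 6c be 2c

lvl (11b) val=1072 bits=0x430 at bit 0: 0x00000430
chan (21b) val=366541 bits=0x597cd at bit 11: 0x2cbe6c30
word = 0x2cbe6c30 → little-endian bytes:
  [0]=0x30  [1]=0x6c  [2]=0xbe  [3]=0x2c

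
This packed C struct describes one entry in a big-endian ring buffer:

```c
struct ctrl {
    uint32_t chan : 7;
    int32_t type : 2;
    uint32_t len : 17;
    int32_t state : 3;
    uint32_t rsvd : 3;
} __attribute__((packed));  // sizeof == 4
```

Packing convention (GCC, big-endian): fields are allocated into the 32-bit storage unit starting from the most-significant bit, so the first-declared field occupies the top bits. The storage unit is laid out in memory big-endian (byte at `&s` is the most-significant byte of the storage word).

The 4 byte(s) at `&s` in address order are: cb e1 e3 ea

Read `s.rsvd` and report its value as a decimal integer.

[0]=0xcb [1]=0xe1 [2]=0xe3 [3]=0xea (big-endian) → word 0xcbe1e3ea
chan:7 @ bit 25 → (0xcbe1e3ea>>25)&0x7f = 0x65
type:2 @ bit 23 → (0xcbe1e3ea>>23)&0x3 = 0x3
len:17 @ bit 6 → (0xcbe1e3ea>>6)&0x1ffff = 0x1878f
state:3 @ bit 3 → (0xcbe1e3ea>>3)&0x7 = 0x5
rsvd:3 @ bit 0 → (0xcbe1e3ea>>0)&0x7 = 0x2  ←

2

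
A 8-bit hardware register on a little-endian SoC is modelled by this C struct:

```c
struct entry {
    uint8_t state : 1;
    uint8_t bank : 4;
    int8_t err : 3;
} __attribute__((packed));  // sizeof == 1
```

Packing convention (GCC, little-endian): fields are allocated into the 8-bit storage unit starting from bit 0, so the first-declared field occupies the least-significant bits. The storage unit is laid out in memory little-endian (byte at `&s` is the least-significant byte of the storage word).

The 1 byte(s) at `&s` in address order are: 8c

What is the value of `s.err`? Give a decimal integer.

-4

[0]=0x8c (little-endian) → word 0x8c
state [0+:1] = (word>>0) & 0x1 = 0
bank [1+:4] = (word>>1) & 0xf = 6
err [5+:3] = (word>>5) & 0x7 = 4  ←
err signed 3b, MSB=1: 4 - 8 = -4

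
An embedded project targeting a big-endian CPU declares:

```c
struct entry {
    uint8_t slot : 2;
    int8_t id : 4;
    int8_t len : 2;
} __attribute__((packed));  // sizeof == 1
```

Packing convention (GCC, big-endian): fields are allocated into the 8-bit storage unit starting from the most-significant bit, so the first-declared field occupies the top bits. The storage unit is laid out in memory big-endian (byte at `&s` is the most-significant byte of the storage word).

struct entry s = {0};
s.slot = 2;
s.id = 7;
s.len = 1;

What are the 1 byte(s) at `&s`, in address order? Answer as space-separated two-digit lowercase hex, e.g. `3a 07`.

[6+:2] slot=2 & 0x3 = 0x2; word=0x80
[2+:4] id=7 & 0xf = 0x7; word=0x9c
[0+:2] len=1 & 0x3 = 0x1; word=0x9d
word = 0x9d → big-endian bytes:
  [0]=0x9d

9d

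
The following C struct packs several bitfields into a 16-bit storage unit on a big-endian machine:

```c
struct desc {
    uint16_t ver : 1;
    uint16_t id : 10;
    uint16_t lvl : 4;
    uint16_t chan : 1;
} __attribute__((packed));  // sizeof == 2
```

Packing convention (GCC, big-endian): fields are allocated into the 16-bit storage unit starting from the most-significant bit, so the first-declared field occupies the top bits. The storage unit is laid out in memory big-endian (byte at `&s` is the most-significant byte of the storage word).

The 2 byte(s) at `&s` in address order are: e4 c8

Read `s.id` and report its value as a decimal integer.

[0]=0xe4 [1]=0xc8 (big-endian) → word 0xe4c8
ver [15+:1] = (word>>15) & 0x1 = 1
id [5+:10] = (word>>5) & 0x3ff = 806  ←
lvl [1+:4] = (word>>1) & 0xf = 4
chan [0+:1] = (word>>0) & 0x1 = 0

806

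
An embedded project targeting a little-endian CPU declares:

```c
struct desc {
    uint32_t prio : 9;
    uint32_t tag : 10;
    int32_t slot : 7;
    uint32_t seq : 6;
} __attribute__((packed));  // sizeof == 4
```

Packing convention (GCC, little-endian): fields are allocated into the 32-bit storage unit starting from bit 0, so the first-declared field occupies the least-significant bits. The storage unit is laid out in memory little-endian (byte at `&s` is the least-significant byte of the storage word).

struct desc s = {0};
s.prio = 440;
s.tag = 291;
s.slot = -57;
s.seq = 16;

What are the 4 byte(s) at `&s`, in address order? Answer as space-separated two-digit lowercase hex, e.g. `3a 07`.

prio (9b) val=440 bits=0x1b8 at bit 0: 0x000001b8
tag (10b) val=291 bits=0x123 at bit 9: 0x000247b8
slot (7b) val=-57 bits=0x47 at bit 19: 0x023a47b8
seq (6b) val=16 bits=0x10 at bit 26: 0x423a47b8
word = 0x423a47b8 → little-endian bytes:
  [0]=0xb8  [1]=0x47  [2]=0x3a  [3]=0x42

b8 47 3a 42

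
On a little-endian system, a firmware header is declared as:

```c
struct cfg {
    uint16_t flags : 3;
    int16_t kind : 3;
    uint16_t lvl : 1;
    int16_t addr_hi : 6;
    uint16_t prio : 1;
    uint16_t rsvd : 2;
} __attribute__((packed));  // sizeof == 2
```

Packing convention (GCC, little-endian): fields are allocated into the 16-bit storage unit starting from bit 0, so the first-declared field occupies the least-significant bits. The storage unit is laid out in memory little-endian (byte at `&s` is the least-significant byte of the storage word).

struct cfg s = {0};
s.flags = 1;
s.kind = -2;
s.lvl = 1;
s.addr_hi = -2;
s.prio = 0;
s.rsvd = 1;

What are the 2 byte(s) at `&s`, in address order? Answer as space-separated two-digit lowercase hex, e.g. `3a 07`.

71 5f

flags:3 = 1 → 0x1 << 0 → word 0x0001
kind:3 = -2 → 0x6 << 3 → word 0x0031
lvl:1 = 1 → 0x1 << 6 → word 0x0071
addr_hi:6 = -2 → 0x3e << 7 → word 0x1f71
prio:1 = 0 → 0x0 << 13 → word 0x1f71
rsvd:2 = 1 → 0x1 << 14 → word 0x5f71
word = 0x5f71 → little-endian bytes:
  [0]=0x71  [1]=0x5f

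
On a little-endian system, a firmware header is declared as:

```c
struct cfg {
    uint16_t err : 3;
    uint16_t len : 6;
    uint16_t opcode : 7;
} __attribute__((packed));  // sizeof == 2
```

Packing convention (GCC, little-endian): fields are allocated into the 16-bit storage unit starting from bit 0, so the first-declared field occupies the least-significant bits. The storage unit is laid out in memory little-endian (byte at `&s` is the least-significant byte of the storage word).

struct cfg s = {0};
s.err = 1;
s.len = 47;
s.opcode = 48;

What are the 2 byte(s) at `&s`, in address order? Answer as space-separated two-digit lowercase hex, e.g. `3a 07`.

79 61

[0+:3] err=1 & 0x7 = 0x1; word=0x0001
[3+:6] len=47 & 0x3f = 0x2f; word=0x0179
[9+:7] opcode=48 & 0x7f = 0x30; word=0x6179
word = 0x6179 → little-endian bytes:
  [0]=0x79  [1]=0x61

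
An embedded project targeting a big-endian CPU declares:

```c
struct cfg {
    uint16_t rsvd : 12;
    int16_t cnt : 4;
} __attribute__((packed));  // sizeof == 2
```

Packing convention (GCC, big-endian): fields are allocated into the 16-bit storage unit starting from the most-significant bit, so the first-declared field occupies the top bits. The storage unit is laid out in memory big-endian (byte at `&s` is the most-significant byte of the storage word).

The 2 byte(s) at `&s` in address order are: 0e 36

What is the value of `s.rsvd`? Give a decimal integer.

[0]=0x0e [1]=0x36 (big-endian) → word 0x0e36
rsvd [4+:12] = (word>>4) & 0xfff = 227  ←
cnt [0+:4] = (word>>0) & 0xf = 6

227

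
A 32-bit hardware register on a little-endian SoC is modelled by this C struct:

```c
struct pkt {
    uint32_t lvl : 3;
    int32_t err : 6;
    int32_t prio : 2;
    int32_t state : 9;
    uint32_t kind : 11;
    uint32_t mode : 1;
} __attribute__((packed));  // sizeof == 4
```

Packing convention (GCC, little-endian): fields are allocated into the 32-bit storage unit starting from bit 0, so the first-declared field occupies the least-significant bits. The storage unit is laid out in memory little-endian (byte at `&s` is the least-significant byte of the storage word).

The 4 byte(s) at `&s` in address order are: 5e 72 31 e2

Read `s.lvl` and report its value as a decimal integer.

6

[0]=0x5e [1]=0x72 [2]=0x31 [3]=0xe2 (little-endian) → word 0xe231725e
lvl:3 @ bit 0 → (0xe231725e>>0)&0x7 = 0x6  ←
err:6 @ bit 3 → (0xe231725e>>3)&0x3f = 0xb
prio:2 @ bit 9 → (0xe231725e>>9)&0x3 = 0x1
state:9 @ bit 11 → (0xe231725e>>11)&0x1ff = 0x2e
kind:11 @ bit 20 → (0xe231725e>>20)&0x7ff = 0x623
mode:1 @ bit 31 → (0xe231725e>>31)&0x1 = 0x1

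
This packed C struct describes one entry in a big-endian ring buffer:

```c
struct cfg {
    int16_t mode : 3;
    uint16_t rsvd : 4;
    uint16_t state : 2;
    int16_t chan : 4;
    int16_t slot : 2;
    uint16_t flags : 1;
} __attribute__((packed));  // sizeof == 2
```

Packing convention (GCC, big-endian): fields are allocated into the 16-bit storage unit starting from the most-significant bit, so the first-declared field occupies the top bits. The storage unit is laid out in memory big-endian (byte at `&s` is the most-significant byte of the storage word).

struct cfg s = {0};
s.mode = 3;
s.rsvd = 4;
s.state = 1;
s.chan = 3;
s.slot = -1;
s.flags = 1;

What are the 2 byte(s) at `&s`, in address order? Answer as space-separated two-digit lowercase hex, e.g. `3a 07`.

mode (3b) val=3 bits=0x3 at bit 13: 0x6000
rsvd (4b) val=4 bits=0x4 at bit 9: 0x6800
state (2b) val=1 bits=0x1 at bit 7: 0x6880
chan (4b) val=3 bits=0x3 at bit 3: 0x6898
slot (2b) val=-1 bits=0x3 at bit 1: 0x689e
flags (1b) val=1 bits=0x1 at bit 0: 0x689f
word = 0x689f → big-endian bytes:
  [0]=0x68  [1]=0x9f

68 9f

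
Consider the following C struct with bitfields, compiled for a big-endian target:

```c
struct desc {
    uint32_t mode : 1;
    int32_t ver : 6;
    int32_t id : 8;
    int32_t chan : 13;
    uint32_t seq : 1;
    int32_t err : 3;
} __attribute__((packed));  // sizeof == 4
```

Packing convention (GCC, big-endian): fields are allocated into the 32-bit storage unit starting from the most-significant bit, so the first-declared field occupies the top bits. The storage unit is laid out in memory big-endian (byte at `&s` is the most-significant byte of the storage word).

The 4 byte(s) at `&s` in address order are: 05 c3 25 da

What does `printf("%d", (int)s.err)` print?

[0]=0x05 [1]=0xc3 [2]=0x25 [3]=0xda (big-endian) → word 0x05c325da
mode [31+:1] = (word>>31) & 0x1 = 0
ver [25+:6] = (word>>25) & 0x3f = 2
id [17+:8] = (word>>17) & 0xff = 225
chan [4+:13] = (word>>4) & 0x1fff = 4701
seq [3+:1] = (word>>3) & 0x1 = 1
err [0+:3] = (word>>0) & 0x7 = 2  ←
err signed 3b, MSB=0: value = 2

2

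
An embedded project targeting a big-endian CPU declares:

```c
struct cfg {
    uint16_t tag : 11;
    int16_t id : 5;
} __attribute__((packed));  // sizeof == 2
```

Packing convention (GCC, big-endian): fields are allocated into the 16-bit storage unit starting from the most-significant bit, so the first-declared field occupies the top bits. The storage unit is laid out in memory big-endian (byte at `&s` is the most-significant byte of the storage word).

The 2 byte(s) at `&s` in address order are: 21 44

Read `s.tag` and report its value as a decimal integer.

266

[0]=0x21 [1]=0x44 (big-endian) → word 0x2144
tag [5+:11] = (word>>5) & 0x7ff = 266  ←
id [0+:5] = (word>>0) & 0x1f = 4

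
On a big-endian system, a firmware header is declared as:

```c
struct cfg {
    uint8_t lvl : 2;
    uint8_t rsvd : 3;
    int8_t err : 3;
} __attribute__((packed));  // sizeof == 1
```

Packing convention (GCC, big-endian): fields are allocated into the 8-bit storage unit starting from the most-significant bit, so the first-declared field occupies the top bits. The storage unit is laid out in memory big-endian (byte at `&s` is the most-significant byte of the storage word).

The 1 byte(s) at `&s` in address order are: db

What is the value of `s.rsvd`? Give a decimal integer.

[0]=0xdb (big-endian) → word 0xdb
lvl:2 @ bit 6 → (0xdb>>6)&0x3 = 0x3
rsvd:3 @ bit 3 → (0xdb>>3)&0x7 = 0x3  ←
err:3 @ bit 0 → (0xdb>>0)&0x7 = 0x3

3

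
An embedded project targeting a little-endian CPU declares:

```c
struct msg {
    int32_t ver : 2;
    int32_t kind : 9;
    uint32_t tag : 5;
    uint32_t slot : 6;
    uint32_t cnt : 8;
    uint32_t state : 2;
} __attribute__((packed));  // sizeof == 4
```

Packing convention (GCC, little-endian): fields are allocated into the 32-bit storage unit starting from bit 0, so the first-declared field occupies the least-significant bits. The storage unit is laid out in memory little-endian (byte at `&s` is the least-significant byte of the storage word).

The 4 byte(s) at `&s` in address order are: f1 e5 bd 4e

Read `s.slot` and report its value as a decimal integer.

61

[0]=0xf1 [1]=0xe5 [2]=0xbd [3]=0x4e (little-endian) → word 0x4ebde5f1
ver:2 @ bit 0 → (0x4ebde5f1>>0)&0x3 = 0x1
kind:9 @ bit 2 → (0x4ebde5f1>>2)&0x1ff = 0x17c
tag:5 @ bit 11 → (0x4ebde5f1>>11)&0x1f = 0x1c
slot:6 @ bit 16 → (0x4ebde5f1>>16)&0x3f = 0x3d  ←
cnt:8 @ bit 22 → (0x4ebde5f1>>22)&0xff = 0x3a
state:2 @ bit 30 → (0x4ebde5f1>>30)&0x3 = 0x1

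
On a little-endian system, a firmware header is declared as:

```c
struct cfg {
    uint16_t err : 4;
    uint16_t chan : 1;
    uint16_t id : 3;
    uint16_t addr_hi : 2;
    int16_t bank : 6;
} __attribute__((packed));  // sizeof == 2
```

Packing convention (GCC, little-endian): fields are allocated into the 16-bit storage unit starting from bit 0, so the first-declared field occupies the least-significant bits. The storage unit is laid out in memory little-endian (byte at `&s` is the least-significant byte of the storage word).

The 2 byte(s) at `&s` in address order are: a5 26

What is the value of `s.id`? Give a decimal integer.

[0]=0xa5 [1]=0x26 (little-endian) → word 0x26a5
err [0+:4] = (word>>0) & 0xf = 5
chan [4+:1] = (word>>4) & 0x1 = 0
id [5+:3] = (word>>5) & 0x7 = 5  ←
addr_hi [8+:2] = (word>>8) & 0x3 = 2
bank [10+:6] = (word>>10) & 0x3f = 9

5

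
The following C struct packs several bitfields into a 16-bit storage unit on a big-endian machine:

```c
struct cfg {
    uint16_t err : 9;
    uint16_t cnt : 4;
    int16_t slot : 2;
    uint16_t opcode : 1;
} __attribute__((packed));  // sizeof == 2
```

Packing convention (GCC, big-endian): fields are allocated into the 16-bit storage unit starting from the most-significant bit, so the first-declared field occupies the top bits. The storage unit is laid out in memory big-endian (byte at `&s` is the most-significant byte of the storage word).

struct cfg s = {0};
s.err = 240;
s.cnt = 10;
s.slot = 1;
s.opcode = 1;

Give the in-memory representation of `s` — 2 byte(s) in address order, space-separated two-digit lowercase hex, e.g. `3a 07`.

err (9b) val=240 bits=0xf0 at bit 7: 0x7800
cnt (4b) val=10 bits=0xa at bit 3: 0x7850
slot (2b) val=1 bits=0x1 at bit 1: 0x7852
opcode (1b) val=1 bits=0x1 at bit 0: 0x7853
word = 0x7853 → big-endian bytes:
  [0]=0x78  [1]=0x53

78 53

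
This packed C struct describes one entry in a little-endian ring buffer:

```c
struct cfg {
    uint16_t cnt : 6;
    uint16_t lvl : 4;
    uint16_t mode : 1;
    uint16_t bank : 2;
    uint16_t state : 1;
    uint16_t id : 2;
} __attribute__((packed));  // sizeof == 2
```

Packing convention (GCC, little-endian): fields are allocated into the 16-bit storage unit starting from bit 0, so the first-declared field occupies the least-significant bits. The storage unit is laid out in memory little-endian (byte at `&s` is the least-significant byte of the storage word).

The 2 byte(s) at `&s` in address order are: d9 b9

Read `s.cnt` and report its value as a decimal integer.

25

[0]=0xd9 [1]=0xb9 (little-endian) → word 0xb9d9
cnt:6 @ bit 0 → (0xb9d9>>0)&0x3f = 0x19  ←
lvl:4 @ bit 6 → (0xb9d9>>6)&0xf = 0x7
mode:1 @ bit 10 → (0xb9d9>>10)&0x1 = 0x0
bank:2 @ bit 11 → (0xb9d9>>11)&0x3 = 0x3
state:1 @ bit 13 → (0xb9d9>>13)&0x1 = 0x1
id:2 @ bit 14 → (0xb9d9>>14)&0x3 = 0x2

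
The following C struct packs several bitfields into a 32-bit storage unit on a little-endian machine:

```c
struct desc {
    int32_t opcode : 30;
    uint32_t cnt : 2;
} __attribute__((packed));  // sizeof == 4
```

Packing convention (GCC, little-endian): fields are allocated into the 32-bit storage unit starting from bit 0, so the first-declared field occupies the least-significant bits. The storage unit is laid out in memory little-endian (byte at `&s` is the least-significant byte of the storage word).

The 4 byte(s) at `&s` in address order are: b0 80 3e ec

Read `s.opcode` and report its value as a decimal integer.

-331448144

[0]=0xb0 [1]=0x80 [2]=0x3e [3]=0xec (little-endian) → word 0xec3e80b0
opcode [0+:30] = (word>>0) & 0x3fffffff = 742293680  ←
cnt [30+:2] = (word>>30) & 0x3 = 3
opcode signed 30b, MSB=1: 742293680 - 1073741824 = -331448144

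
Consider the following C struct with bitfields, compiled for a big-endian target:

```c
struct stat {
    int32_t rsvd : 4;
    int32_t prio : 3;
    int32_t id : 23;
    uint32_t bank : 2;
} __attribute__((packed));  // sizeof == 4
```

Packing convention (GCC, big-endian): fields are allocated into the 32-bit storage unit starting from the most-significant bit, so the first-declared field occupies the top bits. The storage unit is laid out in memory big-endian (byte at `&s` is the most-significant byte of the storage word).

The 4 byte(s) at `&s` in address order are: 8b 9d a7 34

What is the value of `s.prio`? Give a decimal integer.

[0]=0x8b [1]=0x9d [2]=0xa7 [3]=0x34 (big-endian) → word 0x8b9da734
rsvd:4 @ bit 28 → (0x8b9da734>>28)&0xf = 0x8
prio:3 @ bit 25 → (0x8b9da734>>25)&0x7 = 0x5  ←
id:23 @ bit 2 → (0x8b9da734>>2)&0x7fffff = 0x6769cd
bank:2 @ bit 0 → (0x8b9da734>>0)&0x3 = 0x0
prio signed 3b, MSB=1: 5 - 8 = -3

-3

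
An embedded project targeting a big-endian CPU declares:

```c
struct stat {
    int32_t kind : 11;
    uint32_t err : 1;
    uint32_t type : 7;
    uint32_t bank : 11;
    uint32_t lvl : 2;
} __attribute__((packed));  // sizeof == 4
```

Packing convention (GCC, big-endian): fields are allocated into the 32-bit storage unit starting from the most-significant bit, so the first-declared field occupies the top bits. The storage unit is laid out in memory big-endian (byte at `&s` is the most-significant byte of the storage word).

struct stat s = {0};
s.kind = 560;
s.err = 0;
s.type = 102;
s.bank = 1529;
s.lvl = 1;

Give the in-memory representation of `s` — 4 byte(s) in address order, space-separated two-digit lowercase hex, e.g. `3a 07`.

kind:11 = 560 → 0x230 << 21 → word 0x46000000
err:1 = 0 → 0x0 << 20 → word 0x46000000
type:7 = 102 → 0x66 << 13 → word 0x460cc000
bank:11 = 1529 → 0x5f9 << 2 → word 0x460cd7e4
lvl:2 = 1 → 0x1 << 0 → word 0x460cd7e5
word = 0x460cd7e5 → big-endian bytes:
  [0]=0x46  [1]=0x0c  [2]=0xd7  [3]=0xe5

46 0c d7 e5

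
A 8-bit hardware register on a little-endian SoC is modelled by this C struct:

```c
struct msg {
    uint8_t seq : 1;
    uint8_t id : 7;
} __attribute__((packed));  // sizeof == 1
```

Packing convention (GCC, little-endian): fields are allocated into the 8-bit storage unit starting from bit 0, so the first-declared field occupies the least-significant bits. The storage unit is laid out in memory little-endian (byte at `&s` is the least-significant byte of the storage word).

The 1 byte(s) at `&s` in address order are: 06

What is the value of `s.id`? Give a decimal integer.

[0]=0x06 (little-endian) → word 0x06
seq:1 @ bit 0 → (0x06>>0)&0x1 = 0x0
id:7 @ bit 1 → (0x06>>1)&0x7f = 0x3  ←

3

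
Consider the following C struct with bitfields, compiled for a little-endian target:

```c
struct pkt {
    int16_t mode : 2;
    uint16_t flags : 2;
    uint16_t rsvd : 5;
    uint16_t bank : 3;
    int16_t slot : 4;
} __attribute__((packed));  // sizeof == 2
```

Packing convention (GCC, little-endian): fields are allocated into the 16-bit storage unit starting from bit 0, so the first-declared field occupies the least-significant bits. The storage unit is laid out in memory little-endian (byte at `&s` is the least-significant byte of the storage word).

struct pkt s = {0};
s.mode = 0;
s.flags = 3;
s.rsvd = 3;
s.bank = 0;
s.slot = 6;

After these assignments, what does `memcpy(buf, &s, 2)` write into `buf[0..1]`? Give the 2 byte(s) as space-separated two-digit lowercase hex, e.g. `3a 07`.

3c 60

mode (2b) val=0 bits=0x0 at bit 0: 0x0000
flags (2b) val=3 bits=0x3 at bit 2: 0x000c
rsvd (5b) val=3 bits=0x3 at bit 4: 0x003c
bank (3b) val=0 bits=0x0 at bit 9: 0x003c
slot (4b) val=6 bits=0x6 at bit 12: 0x603c
word = 0x603c → little-endian bytes:
  [0]=0x3c  [1]=0x60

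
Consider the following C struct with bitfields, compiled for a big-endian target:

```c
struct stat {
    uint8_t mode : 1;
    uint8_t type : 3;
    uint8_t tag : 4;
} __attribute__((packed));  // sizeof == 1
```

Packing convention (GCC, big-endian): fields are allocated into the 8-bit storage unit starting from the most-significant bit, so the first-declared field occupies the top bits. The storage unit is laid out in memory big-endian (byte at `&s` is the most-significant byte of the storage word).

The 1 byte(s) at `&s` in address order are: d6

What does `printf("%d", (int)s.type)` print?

5

[0]=0xd6 (big-endian) → word 0xd6
mode:1 @ bit 7 → (0xd6>>7)&0x1 = 0x1
type:3 @ bit 4 → (0xd6>>4)&0x7 = 0x5  ←
tag:4 @ bit 0 → (0xd6>>0)&0xf = 0x6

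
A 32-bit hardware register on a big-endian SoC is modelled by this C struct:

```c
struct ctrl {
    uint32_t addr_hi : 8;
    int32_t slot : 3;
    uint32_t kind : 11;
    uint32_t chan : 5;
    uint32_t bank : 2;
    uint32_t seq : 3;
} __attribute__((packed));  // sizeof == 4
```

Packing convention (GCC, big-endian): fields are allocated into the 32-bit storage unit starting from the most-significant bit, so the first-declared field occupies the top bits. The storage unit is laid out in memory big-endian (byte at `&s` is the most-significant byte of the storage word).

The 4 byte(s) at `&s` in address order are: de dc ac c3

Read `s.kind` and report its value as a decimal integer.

1835

[0]=0xde [1]=0xdc [2]=0xac [3]=0xc3 (big-endian) → word 0xdedcacc3
addr_hi [24+:8] = (word>>24) & 0xff = 222
slot [21+:3] = (word>>21) & 0x7 = 6
kind [10+:11] = (word>>10) & 0x7ff = 1835  ←
chan [5+:5] = (word>>5) & 0x1f = 6
bank [3+:2] = (word>>3) & 0x3 = 0
seq [0+:3] = (word>>0) & 0x7 = 3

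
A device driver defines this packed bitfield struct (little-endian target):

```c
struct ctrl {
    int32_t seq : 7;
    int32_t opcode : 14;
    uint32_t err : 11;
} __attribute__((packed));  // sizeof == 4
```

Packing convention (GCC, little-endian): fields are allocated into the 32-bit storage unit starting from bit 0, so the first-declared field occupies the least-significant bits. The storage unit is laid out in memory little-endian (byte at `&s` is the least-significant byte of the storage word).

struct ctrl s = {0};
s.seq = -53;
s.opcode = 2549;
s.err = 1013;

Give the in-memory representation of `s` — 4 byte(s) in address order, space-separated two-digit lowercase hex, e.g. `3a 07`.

[0+:7] seq=-53 & 0x7f = 0x4b; word=0x0000004b
[7+:14] opcode=2549 & 0x3fff = 0x9f5; word=0x0004facb
[21+:11] err=1013 & 0x7ff = 0x3f5; word=0x7ea4facb
word = 0x7ea4facb → little-endian bytes:
  [0]=0xcb  [1]=0xfa  [2]=0xa4  [3]=0x7e

cb fa a4 7e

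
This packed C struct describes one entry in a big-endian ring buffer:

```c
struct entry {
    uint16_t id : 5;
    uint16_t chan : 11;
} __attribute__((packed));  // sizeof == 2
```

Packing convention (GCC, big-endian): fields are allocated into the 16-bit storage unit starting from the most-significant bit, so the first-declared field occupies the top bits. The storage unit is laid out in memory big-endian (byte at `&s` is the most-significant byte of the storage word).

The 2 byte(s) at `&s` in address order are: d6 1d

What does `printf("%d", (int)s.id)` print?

[0]=0xd6 [1]=0x1d (big-endian) → word 0xd61d
id [11+:5] = (word>>11) & 0x1f = 26  ←
chan [0+:11] = (word>>0) & 0x7ff = 1565

26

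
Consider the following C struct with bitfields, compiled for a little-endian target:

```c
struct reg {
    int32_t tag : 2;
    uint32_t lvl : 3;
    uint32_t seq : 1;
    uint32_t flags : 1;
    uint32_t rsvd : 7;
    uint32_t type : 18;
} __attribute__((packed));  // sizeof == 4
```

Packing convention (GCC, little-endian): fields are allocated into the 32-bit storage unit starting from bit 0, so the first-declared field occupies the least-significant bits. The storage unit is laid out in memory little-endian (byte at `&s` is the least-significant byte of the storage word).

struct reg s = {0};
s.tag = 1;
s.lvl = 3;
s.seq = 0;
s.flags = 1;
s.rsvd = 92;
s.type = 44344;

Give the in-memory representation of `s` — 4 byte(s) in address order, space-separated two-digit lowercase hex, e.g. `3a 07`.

tag (2b) val=1 bits=0x1 at bit 0: 0x00000001
lvl (3b) val=3 bits=0x3 at bit 2: 0x0000000d
seq (1b) val=0 bits=0x0 at bit 5: 0x0000000d
flags (1b) val=1 bits=0x1 at bit 6: 0x0000004d
rsvd (7b) val=92 bits=0x5c at bit 7: 0x00002e4d
type (18b) val=44344 bits=0xad38 at bit 14: 0x2b4e2e4d
word = 0x2b4e2e4d → little-endian bytes:
  [0]=0x4d  [1]=0x2e  [2]=0x4e  [3]=0x2b

4d 2e 4e 2b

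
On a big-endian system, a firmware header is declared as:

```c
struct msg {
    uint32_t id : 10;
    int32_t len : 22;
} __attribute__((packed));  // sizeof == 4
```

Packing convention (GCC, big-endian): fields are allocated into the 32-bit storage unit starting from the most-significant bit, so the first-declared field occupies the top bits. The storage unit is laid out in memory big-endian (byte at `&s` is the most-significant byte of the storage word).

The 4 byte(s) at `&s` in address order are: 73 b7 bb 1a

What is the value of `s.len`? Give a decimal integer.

[0]=0x73 [1]=0xb7 [2]=0xbb [3]=0x1a (big-endian) → word 0x73b7bb1a
id [22+:10] = (word>>22) & 0x3ff = 462
len [0+:22] = (word>>0) & 0x3fffff = 3652378  ←
len signed 22b, MSB=1: 3652378 - 4194304 = -541926

-541926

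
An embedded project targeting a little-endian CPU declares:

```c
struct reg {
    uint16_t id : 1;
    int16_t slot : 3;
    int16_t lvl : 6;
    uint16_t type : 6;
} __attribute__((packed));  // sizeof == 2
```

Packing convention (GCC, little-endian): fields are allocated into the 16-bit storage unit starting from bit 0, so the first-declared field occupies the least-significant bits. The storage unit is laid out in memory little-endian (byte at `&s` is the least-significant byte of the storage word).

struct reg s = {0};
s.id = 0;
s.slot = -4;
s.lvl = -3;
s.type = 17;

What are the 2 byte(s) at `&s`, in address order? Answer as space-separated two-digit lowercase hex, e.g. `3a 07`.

d8 47

id:1 = 0 → 0x0 << 0 → word 0x0000
slot:3 = -4 → 0x4 << 1 → word 0x0008
lvl:6 = -3 → 0x3d << 4 → word 0x03d8
type:6 = 17 → 0x11 << 10 → word 0x47d8
word = 0x47d8 → little-endian bytes:
  [0]=0xd8  [1]=0x47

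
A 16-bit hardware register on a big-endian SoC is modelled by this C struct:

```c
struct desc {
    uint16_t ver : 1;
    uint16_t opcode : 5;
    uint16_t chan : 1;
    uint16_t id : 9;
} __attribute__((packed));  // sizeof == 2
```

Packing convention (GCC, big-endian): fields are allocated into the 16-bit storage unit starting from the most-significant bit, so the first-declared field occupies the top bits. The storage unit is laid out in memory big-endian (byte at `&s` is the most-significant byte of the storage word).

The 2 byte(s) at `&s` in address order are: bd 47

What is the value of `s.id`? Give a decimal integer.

[0]=0xbd [1]=0x47 (big-endian) → word 0xbd47
ver:1 @ bit 15 → (0xbd47>>15)&0x1 = 0x1
opcode:5 @ bit 10 → (0xbd47>>10)&0x1f = 0xf
chan:1 @ bit 9 → (0xbd47>>9)&0x1 = 0x0
id:9 @ bit 0 → (0xbd47>>0)&0x1ff = 0x147  ←

327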